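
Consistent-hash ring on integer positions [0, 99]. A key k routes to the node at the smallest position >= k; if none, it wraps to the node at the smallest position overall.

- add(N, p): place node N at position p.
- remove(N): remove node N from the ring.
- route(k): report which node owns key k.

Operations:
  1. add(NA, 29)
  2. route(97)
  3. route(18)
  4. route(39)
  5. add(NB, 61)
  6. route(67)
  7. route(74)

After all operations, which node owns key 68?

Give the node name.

Answer: NA

Derivation:
Op 1: add NA@29 -> ring=[29:NA]
Op 2: route key 97: none >= 97, wrap to smallest pos 29 -> NA
Op 3: route key 18: smallest pos >= 18 is 29 -> NA
Op 4: route key 39: none >= 39, wrap to smallest pos 29 -> NA
Op 5: add NB@61 -> ring=[29:NA,61:NB]
Op 6: route key 67: none >= 67, wrap to smallest pos 29 -> NA
Op 7: route key 74: none >= 74, wrap to smallest pos 29 -> NA
Final route key 68: none >= 68, wrap to smallest pos 29 -> NA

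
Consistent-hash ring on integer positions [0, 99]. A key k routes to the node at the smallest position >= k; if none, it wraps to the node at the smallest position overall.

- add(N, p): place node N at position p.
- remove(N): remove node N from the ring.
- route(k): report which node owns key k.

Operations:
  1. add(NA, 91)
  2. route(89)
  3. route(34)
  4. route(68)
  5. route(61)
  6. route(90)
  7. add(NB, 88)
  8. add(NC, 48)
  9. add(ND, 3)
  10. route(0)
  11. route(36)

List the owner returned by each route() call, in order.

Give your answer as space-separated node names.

Op 1: add NA@91 -> ring=[91:NA]
Op 2: route key 89: smallest pos >= 89 is 91 -> NA
Op 3: route key 34: smallest pos >= 34 is 91 -> NA
Op 4: route key 68: smallest pos >= 68 is 91 -> NA
Op 5: route key 61: smallest pos >= 61 is 91 -> NA
Op 6: route key 90: smallest pos >= 90 is 91 -> NA
Op 7: add NB@88 -> ring=[88:NB,91:NA]
Op 8: add NC@48 -> ring=[48:NC,88:NB,91:NA]
Op 9: add ND@3 -> ring=[3:ND,48:NC,88:NB,91:NA]
Op 10: route key 0: smallest pos >= 0 is 3 -> ND
Op 11: route key 36: smallest pos >= 36 is 48 -> NC

Answer: NA NA NA NA NA ND NC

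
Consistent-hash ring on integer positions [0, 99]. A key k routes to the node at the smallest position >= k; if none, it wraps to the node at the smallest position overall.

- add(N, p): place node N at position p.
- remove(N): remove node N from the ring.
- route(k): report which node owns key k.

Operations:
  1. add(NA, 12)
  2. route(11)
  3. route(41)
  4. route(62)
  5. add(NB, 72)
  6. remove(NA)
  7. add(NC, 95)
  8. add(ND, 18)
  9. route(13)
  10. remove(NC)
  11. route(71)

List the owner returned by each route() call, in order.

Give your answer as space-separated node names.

Op 1: add NA@12 -> ring=[12:NA]
Op 2: route key 11: smallest pos >= 11 is 12 -> NA
Op 3: route key 41: none >= 41, wrap to smallest pos 12 -> NA
Op 4: route key 62: none >= 62, wrap to smallest pos 12 -> NA
Op 5: add NB@72 -> ring=[12:NA,72:NB]
Op 6: remove NA -> ring=[72:NB]
Op 7: add NC@95 -> ring=[72:NB,95:NC]
Op 8: add ND@18 -> ring=[18:ND,72:NB,95:NC]
Op 9: route key 13: smallest pos >= 13 is 18 -> ND
Op 10: remove NC -> ring=[18:ND,72:NB]
Op 11: route key 71: smallest pos >= 71 is 72 -> NB

Answer: NA NA NA ND NB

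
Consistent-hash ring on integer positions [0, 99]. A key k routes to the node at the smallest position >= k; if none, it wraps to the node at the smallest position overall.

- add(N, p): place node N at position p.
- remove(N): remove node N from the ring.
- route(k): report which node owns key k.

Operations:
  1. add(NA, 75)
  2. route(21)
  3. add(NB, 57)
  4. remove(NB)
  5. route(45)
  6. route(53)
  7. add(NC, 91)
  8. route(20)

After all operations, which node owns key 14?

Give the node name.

Op 1: add NA@75 -> ring=[75:NA]
Op 2: route key 21: smallest pos >= 21 is 75 -> NA
Op 3: add NB@57 -> ring=[57:NB,75:NA]
Op 4: remove NB -> ring=[75:NA]
Op 5: route key 45: smallest pos >= 45 is 75 -> NA
Op 6: route key 53: smallest pos >= 53 is 75 -> NA
Op 7: add NC@91 -> ring=[75:NA,91:NC]
Op 8: route key 20: smallest pos >= 20 is 75 -> NA
Final route key 14: smallest pos >= 14 is 75 -> NA

Answer: NA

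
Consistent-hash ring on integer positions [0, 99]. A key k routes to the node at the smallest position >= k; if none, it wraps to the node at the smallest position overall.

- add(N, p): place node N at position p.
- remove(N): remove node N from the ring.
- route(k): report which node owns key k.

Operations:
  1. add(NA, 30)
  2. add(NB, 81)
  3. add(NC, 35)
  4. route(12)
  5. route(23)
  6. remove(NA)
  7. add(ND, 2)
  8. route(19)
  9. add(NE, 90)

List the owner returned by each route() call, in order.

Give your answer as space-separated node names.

Op 1: add NA@30 -> ring=[30:NA]
Op 2: add NB@81 -> ring=[30:NA,81:NB]
Op 3: add NC@35 -> ring=[30:NA,35:NC,81:NB]
Op 4: route key 12: smallest pos >= 12 is 30 -> NA
Op 5: route key 23: smallest pos >= 23 is 30 -> NA
Op 6: remove NA -> ring=[35:NC,81:NB]
Op 7: add ND@2 -> ring=[2:ND,35:NC,81:NB]
Op 8: route key 19: smallest pos >= 19 is 35 -> NC
Op 9: add NE@90 -> ring=[2:ND,35:NC,81:NB,90:NE]

Answer: NA NA NC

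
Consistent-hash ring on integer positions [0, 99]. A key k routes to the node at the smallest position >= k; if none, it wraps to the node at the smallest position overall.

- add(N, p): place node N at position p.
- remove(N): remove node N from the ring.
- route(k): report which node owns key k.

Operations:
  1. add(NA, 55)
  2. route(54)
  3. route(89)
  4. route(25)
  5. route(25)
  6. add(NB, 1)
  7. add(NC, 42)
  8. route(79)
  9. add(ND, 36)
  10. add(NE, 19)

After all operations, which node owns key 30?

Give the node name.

Op 1: add NA@55 -> ring=[55:NA]
Op 2: route key 54: smallest pos >= 54 is 55 -> NA
Op 3: route key 89: none >= 89, wrap to smallest pos 55 -> NA
Op 4: route key 25: smallest pos >= 25 is 55 -> NA
Op 5: route key 25: smallest pos >= 25 is 55 -> NA
Op 6: add NB@1 -> ring=[1:NB,55:NA]
Op 7: add NC@42 -> ring=[1:NB,42:NC,55:NA]
Op 8: route key 79: none >= 79, wrap to smallest pos 1 -> NB
Op 9: add ND@36 -> ring=[1:NB,36:ND,42:NC,55:NA]
Op 10: add NE@19 -> ring=[1:NB,19:NE,36:ND,42:NC,55:NA]
Final route key 30: smallest pos >= 30 is 36 -> ND

Answer: ND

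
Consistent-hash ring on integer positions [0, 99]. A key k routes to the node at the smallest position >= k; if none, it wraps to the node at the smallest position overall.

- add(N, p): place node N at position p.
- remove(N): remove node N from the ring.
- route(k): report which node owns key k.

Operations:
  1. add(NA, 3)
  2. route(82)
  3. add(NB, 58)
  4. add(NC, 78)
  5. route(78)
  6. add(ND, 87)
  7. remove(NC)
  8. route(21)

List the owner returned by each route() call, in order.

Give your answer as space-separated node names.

Answer: NA NC NB

Derivation:
Op 1: add NA@3 -> ring=[3:NA]
Op 2: route key 82: none >= 82, wrap to smallest pos 3 -> NA
Op 3: add NB@58 -> ring=[3:NA,58:NB]
Op 4: add NC@78 -> ring=[3:NA,58:NB,78:NC]
Op 5: route key 78: smallest pos >= 78 is 78 -> NC
Op 6: add ND@87 -> ring=[3:NA,58:NB,78:NC,87:ND]
Op 7: remove NC -> ring=[3:NA,58:NB,87:ND]
Op 8: route key 21: smallest pos >= 21 is 58 -> NB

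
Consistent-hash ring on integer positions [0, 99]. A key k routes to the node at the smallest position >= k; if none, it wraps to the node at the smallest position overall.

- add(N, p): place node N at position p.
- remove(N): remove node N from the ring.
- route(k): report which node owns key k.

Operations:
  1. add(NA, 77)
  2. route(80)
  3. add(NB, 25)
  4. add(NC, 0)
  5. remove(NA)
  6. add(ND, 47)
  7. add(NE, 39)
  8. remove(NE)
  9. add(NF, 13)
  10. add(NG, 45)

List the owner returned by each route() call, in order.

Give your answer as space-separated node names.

Answer: NA

Derivation:
Op 1: add NA@77 -> ring=[77:NA]
Op 2: route key 80: none >= 80, wrap to smallest pos 77 -> NA
Op 3: add NB@25 -> ring=[25:NB,77:NA]
Op 4: add NC@0 -> ring=[0:NC,25:NB,77:NA]
Op 5: remove NA -> ring=[0:NC,25:NB]
Op 6: add ND@47 -> ring=[0:NC,25:NB,47:ND]
Op 7: add NE@39 -> ring=[0:NC,25:NB,39:NE,47:ND]
Op 8: remove NE -> ring=[0:NC,25:NB,47:ND]
Op 9: add NF@13 -> ring=[0:NC,13:NF,25:NB,47:ND]
Op 10: add NG@45 -> ring=[0:NC,13:NF,25:NB,45:NG,47:ND]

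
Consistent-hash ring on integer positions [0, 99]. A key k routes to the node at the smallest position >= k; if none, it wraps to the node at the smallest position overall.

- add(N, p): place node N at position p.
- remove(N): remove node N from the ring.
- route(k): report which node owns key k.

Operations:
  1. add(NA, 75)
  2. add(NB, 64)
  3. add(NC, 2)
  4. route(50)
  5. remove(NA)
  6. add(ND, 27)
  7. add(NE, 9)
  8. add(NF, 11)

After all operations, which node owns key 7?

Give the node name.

Op 1: add NA@75 -> ring=[75:NA]
Op 2: add NB@64 -> ring=[64:NB,75:NA]
Op 3: add NC@2 -> ring=[2:NC,64:NB,75:NA]
Op 4: route key 50: smallest pos >= 50 is 64 -> NB
Op 5: remove NA -> ring=[2:NC,64:NB]
Op 6: add ND@27 -> ring=[2:NC,27:ND,64:NB]
Op 7: add NE@9 -> ring=[2:NC,9:NE,27:ND,64:NB]
Op 8: add NF@11 -> ring=[2:NC,9:NE,11:NF,27:ND,64:NB]
Final route key 7: smallest pos >= 7 is 9 -> NE

Answer: NE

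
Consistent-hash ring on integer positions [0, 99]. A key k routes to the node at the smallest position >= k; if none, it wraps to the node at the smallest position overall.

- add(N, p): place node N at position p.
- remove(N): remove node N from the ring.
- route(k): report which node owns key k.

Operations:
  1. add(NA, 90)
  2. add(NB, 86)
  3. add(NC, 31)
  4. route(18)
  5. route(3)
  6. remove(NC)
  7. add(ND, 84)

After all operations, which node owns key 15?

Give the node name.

Answer: ND

Derivation:
Op 1: add NA@90 -> ring=[90:NA]
Op 2: add NB@86 -> ring=[86:NB,90:NA]
Op 3: add NC@31 -> ring=[31:NC,86:NB,90:NA]
Op 4: route key 18: smallest pos >= 18 is 31 -> NC
Op 5: route key 3: smallest pos >= 3 is 31 -> NC
Op 6: remove NC -> ring=[86:NB,90:NA]
Op 7: add ND@84 -> ring=[84:ND,86:NB,90:NA]
Final route key 15: smallest pos >= 15 is 84 -> ND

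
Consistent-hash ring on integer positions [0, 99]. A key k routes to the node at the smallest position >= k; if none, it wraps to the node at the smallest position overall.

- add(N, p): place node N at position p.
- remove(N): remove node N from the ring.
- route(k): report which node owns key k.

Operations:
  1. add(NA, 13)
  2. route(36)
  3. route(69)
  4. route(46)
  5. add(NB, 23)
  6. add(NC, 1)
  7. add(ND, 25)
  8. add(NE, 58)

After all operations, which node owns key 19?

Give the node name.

Answer: NB

Derivation:
Op 1: add NA@13 -> ring=[13:NA]
Op 2: route key 36: none >= 36, wrap to smallest pos 13 -> NA
Op 3: route key 69: none >= 69, wrap to smallest pos 13 -> NA
Op 4: route key 46: none >= 46, wrap to smallest pos 13 -> NA
Op 5: add NB@23 -> ring=[13:NA,23:NB]
Op 6: add NC@1 -> ring=[1:NC,13:NA,23:NB]
Op 7: add ND@25 -> ring=[1:NC,13:NA,23:NB,25:ND]
Op 8: add NE@58 -> ring=[1:NC,13:NA,23:NB,25:ND,58:NE]
Final route key 19: smallest pos >= 19 is 23 -> NB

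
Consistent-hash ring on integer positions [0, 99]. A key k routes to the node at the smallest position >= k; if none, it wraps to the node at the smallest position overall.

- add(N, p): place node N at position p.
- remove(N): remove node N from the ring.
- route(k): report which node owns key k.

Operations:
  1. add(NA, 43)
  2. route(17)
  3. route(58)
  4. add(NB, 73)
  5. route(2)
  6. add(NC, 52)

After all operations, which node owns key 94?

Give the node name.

Answer: NA

Derivation:
Op 1: add NA@43 -> ring=[43:NA]
Op 2: route key 17: smallest pos >= 17 is 43 -> NA
Op 3: route key 58: none >= 58, wrap to smallest pos 43 -> NA
Op 4: add NB@73 -> ring=[43:NA,73:NB]
Op 5: route key 2: smallest pos >= 2 is 43 -> NA
Op 6: add NC@52 -> ring=[43:NA,52:NC,73:NB]
Final route key 94: none >= 94, wrap to smallest pos 43 -> NA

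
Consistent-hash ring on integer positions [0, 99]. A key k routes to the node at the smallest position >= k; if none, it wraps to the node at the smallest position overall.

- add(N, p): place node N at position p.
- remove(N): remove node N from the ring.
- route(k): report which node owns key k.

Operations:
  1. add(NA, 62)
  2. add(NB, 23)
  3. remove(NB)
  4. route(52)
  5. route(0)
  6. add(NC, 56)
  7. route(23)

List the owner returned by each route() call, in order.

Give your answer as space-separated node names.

Op 1: add NA@62 -> ring=[62:NA]
Op 2: add NB@23 -> ring=[23:NB,62:NA]
Op 3: remove NB -> ring=[62:NA]
Op 4: route key 52: smallest pos >= 52 is 62 -> NA
Op 5: route key 0: smallest pos >= 0 is 62 -> NA
Op 6: add NC@56 -> ring=[56:NC,62:NA]
Op 7: route key 23: smallest pos >= 23 is 56 -> NC

Answer: NA NA NC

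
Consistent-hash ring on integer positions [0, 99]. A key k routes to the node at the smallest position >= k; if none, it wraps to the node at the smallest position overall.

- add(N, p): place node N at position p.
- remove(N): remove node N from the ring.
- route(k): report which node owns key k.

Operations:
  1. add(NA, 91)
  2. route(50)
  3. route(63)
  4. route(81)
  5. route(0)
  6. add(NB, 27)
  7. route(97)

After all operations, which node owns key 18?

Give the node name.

Op 1: add NA@91 -> ring=[91:NA]
Op 2: route key 50: smallest pos >= 50 is 91 -> NA
Op 3: route key 63: smallest pos >= 63 is 91 -> NA
Op 4: route key 81: smallest pos >= 81 is 91 -> NA
Op 5: route key 0: smallest pos >= 0 is 91 -> NA
Op 6: add NB@27 -> ring=[27:NB,91:NA]
Op 7: route key 97: none >= 97, wrap to smallest pos 27 -> NB
Final route key 18: smallest pos >= 18 is 27 -> NB

Answer: NB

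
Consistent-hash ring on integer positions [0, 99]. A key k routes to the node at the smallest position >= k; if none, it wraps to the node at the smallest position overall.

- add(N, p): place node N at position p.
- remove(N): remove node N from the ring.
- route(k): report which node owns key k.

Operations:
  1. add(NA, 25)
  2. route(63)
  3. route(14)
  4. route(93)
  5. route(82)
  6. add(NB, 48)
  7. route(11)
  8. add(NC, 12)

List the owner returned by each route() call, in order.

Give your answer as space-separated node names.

Op 1: add NA@25 -> ring=[25:NA]
Op 2: route key 63: none >= 63, wrap to smallest pos 25 -> NA
Op 3: route key 14: smallest pos >= 14 is 25 -> NA
Op 4: route key 93: none >= 93, wrap to smallest pos 25 -> NA
Op 5: route key 82: none >= 82, wrap to smallest pos 25 -> NA
Op 6: add NB@48 -> ring=[25:NA,48:NB]
Op 7: route key 11: smallest pos >= 11 is 25 -> NA
Op 8: add NC@12 -> ring=[12:NC,25:NA,48:NB]

Answer: NA NA NA NA NA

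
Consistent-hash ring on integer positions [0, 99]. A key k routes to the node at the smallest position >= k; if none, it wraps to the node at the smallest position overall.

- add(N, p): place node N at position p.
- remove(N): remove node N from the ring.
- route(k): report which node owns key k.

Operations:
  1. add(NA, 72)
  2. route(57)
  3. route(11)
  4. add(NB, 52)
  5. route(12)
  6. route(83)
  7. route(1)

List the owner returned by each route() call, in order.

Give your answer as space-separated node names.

Op 1: add NA@72 -> ring=[72:NA]
Op 2: route key 57: smallest pos >= 57 is 72 -> NA
Op 3: route key 11: smallest pos >= 11 is 72 -> NA
Op 4: add NB@52 -> ring=[52:NB,72:NA]
Op 5: route key 12: smallest pos >= 12 is 52 -> NB
Op 6: route key 83: none >= 83, wrap to smallest pos 52 -> NB
Op 7: route key 1: smallest pos >= 1 is 52 -> NB

Answer: NA NA NB NB NB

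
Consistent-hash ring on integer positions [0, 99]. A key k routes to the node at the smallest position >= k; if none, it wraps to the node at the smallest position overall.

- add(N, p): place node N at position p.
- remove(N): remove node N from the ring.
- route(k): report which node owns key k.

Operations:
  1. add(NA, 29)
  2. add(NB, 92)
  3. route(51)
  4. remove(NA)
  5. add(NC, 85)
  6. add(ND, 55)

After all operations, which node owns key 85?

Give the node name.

Op 1: add NA@29 -> ring=[29:NA]
Op 2: add NB@92 -> ring=[29:NA,92:NB]
Op 3: route key 51: smallest pos >= 51 is 92 -> NB
Op 4: remove NA -> ring=[92:NB]
Op 5: add NC@85 -> ring=[85:NC,92:NB]
Op 6: add ND@55 -> ring=[55:ND,85:NC,92:NB]
Final route key 85: smallest pos >= 85 is 85 -> NC

Answer: NC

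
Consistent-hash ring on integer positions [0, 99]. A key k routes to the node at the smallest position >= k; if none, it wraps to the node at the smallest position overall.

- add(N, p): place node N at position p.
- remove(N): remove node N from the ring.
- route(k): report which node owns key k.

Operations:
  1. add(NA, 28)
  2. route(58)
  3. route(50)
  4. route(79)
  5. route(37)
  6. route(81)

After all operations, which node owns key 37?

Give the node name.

Answer: NA

Derivation:
Op 1: add NA@28 -> ring=[28:NA]
Op 2: route key 58: none >= 58, wrap to smallest pos 28 -> NA
Op 3: route key 50: none >= 50, wrap to smallest pos 28 -> NA
Op 4: route key 79: none >= 79, wrap to smallest pos 28 -> NA
Op 5: route key 37: none >= 37, wrap to smallest pos 28 -> NA
Op 6: route key 81: none >= 81, wrap to smallest pos 28 -> NA
Final route key 37: none >= 37, wrap to smallest pos 28 -> NA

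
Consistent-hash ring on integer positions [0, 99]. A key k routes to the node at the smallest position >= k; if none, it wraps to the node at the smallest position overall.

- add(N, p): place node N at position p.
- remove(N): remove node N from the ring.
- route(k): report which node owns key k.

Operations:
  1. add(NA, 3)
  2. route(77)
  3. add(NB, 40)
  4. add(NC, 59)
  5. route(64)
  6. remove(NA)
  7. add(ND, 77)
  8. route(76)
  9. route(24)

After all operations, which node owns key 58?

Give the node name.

Answer: NC

Derivation:
Op 1: add NA@3 -> ring=[3:NA]
Op 2: route key 77: none >= 77, wrap to smallest pos 3 -> NA
Op 3: add NB@40 -> ring=[3:NA,40:NB]
Op 4: add NC@59 -> ring=[3:NA,40:NB,59:NC]
Op 5: route key 64: none >= 64, wrap to smallest pos 3 -> NA
Op 6: remove NA -> ring=[40:NB,59:NC]
Op 7: add ND@77 -> ring=[40:NB,59:NC,77:ND]
Op 8: route key 76: smallest pos >= 76 is 77 -> ND
Op 9: route key 24: smallest pos >= 24 is 40 -> NB
Final route key 58: smallest pos >= 58 is 59 -> NC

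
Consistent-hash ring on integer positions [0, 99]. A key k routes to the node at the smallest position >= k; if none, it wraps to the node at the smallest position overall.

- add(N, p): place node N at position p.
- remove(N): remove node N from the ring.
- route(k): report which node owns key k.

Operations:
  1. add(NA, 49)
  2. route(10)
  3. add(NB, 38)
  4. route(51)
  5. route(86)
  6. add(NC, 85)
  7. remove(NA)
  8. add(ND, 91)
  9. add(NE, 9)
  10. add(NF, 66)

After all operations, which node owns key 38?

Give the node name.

Op 1: add NA@49 -> ring=[49:NA]
Op 2: route key 10: smallest pos >= 10 is 49 -> NA
Op 3: add NB@38 -> ring=[38:NB,49:NA]
Op 4: route key 51: none >= 51, wrap to smallest pos 38 -> NB
Op 5: route key 86: none >= 86, wrap to smallest pos 38 -> NB
Op 6: add NC@85 -> ring=[38:NB,49:NA,85:NC]
Op 7: remove NA -> ring=[38:NB,85:NC]
Op 8: add ND@91 -> ring=[38:NB,85:NC,91:ND]
Op 9: add NE@9 -> ring=[9:NE,38:NB,85:NC,91:ND]
Op 10: add NF@66 -> ring=[9:NE,38:NB,66:NF,85:NC,91:ND]
Final route key 38: smallest pos >= 38 is 38 -> NB

Answer: NB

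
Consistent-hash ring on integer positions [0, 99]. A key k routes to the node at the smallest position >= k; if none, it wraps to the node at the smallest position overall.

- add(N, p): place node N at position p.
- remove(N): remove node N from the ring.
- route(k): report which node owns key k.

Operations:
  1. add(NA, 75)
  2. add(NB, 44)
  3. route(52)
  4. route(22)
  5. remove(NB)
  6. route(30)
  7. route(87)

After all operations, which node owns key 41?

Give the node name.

Answer: NA

Derivation:
Op 1: add NA@75 -> ring=[75:NA]
Op 2: add NB@44 -> ring=[44:NB,75:NA]
Op 3: route key 52: smallest pos >= 52 is 75 -> NA
Op 4: route key 22: smallest pos >= 22 is 44 -> NB
Op 5: remove NB -> ring=[75:NA]
Op 6: route key 30: smallest pos >= 30 is 75 -> NA
Op 7: route key 87: none >= 87, wrap to smallest pos 75 -> NA
Final route key 41: smallest pos >= 41 is 75 -> NA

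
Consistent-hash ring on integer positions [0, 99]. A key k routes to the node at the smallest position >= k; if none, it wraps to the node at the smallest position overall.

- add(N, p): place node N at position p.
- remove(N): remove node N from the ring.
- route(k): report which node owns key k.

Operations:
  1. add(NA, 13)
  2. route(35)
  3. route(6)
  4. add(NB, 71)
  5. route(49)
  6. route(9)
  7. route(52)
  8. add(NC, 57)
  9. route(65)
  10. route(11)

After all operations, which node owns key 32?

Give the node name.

Op 1: add NA@13 -> ring=[13:NA]
Op 2: route key 35: none >= 35, wrap to smallest pos 13 -> NA
Op 3: route key 6: smallest pos >= 6 is 13 -> NA
Op 4: add NB@71 -> ring=[13:NA,71:NB]
Op 5: route key 49: smallest pos >= 49 is 71 -> NB
Op 6: route key 9: smallest pos >= 9 is 13 -> NA
Op 7: route key 52: smallest pos >= 52 is 71 -> NB
Op 8: add NC@57 -> ring=[13:NA,57:NC,71:NB]
Op 9: route key 65: smallest pos >= 65 is 71 -> NB
Op 10: route key 11: smallest pos >= 11 is 13 -> NA
Final route key 32: smallest pos >= 32 is 57 -> NC

Answer: NC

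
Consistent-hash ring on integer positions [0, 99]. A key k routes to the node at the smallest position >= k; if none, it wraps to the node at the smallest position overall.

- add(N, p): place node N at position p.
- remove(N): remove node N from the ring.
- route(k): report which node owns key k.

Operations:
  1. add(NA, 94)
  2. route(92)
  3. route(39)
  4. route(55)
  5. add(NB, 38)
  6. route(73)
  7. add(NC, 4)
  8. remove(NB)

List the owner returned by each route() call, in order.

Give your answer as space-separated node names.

Answer: NA NA NA NA

Derivation:
Op 1: add NA@94 -> ring=[94:NA]
Op 2: route key 92: smallest pos >= 92 is 94 -> NA
Op 3: route key 39: smallest pos >= 39 is 94 -> NA
Op 4: route key 55: smallest pos >= 55 is 94 -> NA
Op 5: add NB@38 -> ring=[38:NB,94:NA]
Op 6: route key 73: smallest pos >= 73 is 94 -> NA
Op 7: add NC@4 -> ring=[4:NC,38:NB,94:NA]
Op 8: remove NB -> ring=[4:NC,94:NA]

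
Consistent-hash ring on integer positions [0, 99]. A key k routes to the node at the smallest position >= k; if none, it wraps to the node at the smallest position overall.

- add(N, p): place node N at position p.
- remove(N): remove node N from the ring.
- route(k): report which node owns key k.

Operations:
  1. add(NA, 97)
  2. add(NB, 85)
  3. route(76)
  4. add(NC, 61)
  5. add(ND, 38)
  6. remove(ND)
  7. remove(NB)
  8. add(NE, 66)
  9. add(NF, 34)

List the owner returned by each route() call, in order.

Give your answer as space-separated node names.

Op 1: add NA@97 -> ring=[97:NA]
Op 2: add NB@85 -> ring=[85:NB,97:NA]
Op 3: route key 76: smallest pos >= 76 is 85 -> NB
Op 4: add NC@61 -> ring=[61:NC,85:NB,97:NA]
Op 5: add ND@38 -> ring=[38:ND,61:NC,85:NB,97:NA]
Op 6: remove ND -> ring=[61:NC,85:NB,97:NA]
Op 7: remove NB -> ring=[61:NC,97:NA]
Op 8: add NE@66 -> ring=[61:NC,66:NE,97:NA]
Op 9: add NF@34 -> ring=[34:NF,61:NC,66:NE,97:NA]

Answer: NB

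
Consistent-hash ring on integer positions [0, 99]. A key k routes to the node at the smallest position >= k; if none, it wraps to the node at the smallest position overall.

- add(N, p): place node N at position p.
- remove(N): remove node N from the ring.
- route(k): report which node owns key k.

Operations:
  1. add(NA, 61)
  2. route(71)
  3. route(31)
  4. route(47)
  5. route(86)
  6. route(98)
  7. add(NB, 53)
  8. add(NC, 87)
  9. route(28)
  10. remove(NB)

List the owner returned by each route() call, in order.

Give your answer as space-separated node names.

Answer: NA NA NA NA NA NB

Derivation:
Op 1: add NA@61 -> ring=[61:NA]
Op 2: route key 71: none >= 71, wrap to smallest pos 61 -> NA
Op 3: route key 31: smallest pos >= 31 is 61 -> NA
Op 4: route key 47: smallest pos >= 47 is 61 -> NA
Op 5: route key 86: none >= 86, wrap to smallest pos 61 -> NA
Op 6: route key 98: none >= 98, wrap to smallest pos 61 -> NA
Op 7: add NB@53 -> ring=[53:NB,61:NA]
Op 8: add NC@87 -> ring=[53:NB,61:NA,87:NC]
Op 9: route key 28: smallest pos >= 28 is 53 -> NB
Op 10: remove NB -> ring=[61:NA,87:NC]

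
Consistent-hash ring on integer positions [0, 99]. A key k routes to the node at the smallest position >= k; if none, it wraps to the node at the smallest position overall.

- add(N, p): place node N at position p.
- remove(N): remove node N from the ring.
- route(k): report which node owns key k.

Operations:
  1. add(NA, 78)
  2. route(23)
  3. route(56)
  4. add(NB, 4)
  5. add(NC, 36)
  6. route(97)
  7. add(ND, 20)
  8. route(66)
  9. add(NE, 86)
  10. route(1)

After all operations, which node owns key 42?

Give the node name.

Op 1: add NA@78 -> ring=[78:NA]
Op 2: route key 23: smallest pos >= 23 is 78 -> NA
Op 3: route key 56: smallest pos >= 56 is 78 -> NA
Op 4: add NB@4 -> ring=[4:NB,78:NA]
Op 5: add NC@36 -> ring=[4:NB,36:NC,78:NA]
Op 6: route key 97: none >= 97, wrap to smallest pos 4 -> NB
Op 7: add ND@20 -> ring=[4:NB,20:ND,36:NC,78:NA]
Op 8: route key 66: smallest pos >= 66 is 78 -> NA
Op 9: add NE@86 -> ring=[4:NB,20:ND,36:NC,78:NA,86:NE]
Op 10: route key 1: smallest pos >= 1 is 4 -> NB
Final route key 42: smallest pos >= 42 is 78 -> NA

Answer: NA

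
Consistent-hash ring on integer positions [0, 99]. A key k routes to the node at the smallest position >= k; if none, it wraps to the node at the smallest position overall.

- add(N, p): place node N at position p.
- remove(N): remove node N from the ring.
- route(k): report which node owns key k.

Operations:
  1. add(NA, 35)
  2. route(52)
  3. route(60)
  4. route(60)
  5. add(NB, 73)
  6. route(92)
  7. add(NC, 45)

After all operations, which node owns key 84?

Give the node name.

Op 1: add NA@35 -> ring=[35:NA]
Op 2: route key 52: none >= 52, wrap to smallest pos 35 -> NA
Op 3: route key 60: none >= 60, wrap to smallest pos 35 -> NA
Op 4: route key 60: none >= 60, wrap to smallest pos 35 -> NA
Op 5: add NB@73 -> ring=[35:NA,73:NB]
Op 6: route key 92: none >= 92, wrap to smallest pos 35 -> NA
Op 7: add NC@45 -> ring=[35:NA,45:NC,73:NB]
Final route key 84: none >= 84, wrap to smallest pos 35 -> NA

Answer: NA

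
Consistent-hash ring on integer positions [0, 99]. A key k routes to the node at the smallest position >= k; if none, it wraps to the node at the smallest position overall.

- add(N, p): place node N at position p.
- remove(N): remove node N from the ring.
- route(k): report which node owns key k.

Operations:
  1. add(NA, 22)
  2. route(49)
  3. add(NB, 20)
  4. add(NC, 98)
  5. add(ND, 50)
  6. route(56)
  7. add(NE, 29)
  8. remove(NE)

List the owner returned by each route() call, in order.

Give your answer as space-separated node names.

Op 1: add NA@22 -> ring=[22:NA]
Op 2: route key 49: none >= 49, wrap to smallest pos 22 -> NA
Op 3: add NB@20 -> ring=[20:NB,22:NA]
Op 4: add NC@98 -> ring=[20:NB,22:NA,98:NC]
Op 5: add ND@50 -> ring=[20:NB,22:NA,50:ND,98:NC]
Op 6: route key 56: smallest pos >= 56 is 98 -> NC
Op 7: add NE@29 -> ring=[20:NB,22:NA,29:NE,50:ND,98:NC]
Op 8: remove NE -> ring=[20:NB,22:NA,50:ND,98:NC]

Answer: NA NC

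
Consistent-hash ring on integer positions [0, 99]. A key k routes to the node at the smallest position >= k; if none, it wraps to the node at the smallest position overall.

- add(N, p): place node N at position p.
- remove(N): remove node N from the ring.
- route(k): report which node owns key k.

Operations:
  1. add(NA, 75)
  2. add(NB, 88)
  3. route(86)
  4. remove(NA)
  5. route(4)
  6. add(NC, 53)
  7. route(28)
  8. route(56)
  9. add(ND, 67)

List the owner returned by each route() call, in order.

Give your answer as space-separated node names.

Op 1: add NA@75 -> ring=[75:NA]
Op 2: add NB@88 -> ring=[75:NA,88:NB]
Op 3: route key 86: smallest pos >= 86 is 88 -> NB
Op 4: remove NA -> ring=[88:NB]
Op 5: route key 4: smallest pos >= 4 is 88 -> NB
Op 6: add NC@53 -> ring=[53:NC,88:NB]
Op 7: route key 28: smallest pos >= 28 is 53 -> NC
Op 8: route key 56: smallest pos >= 56 is 88 -> NB
Op 9: add ND@67 -> ring=[53:NC,67:ND,88:NB]

Answer: NB NB NC NB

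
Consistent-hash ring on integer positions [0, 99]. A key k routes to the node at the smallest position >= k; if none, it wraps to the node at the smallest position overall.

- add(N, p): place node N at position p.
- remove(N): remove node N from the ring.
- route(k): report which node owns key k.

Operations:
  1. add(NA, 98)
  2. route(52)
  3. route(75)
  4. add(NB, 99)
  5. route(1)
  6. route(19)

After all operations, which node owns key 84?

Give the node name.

Answer: NA

Derivation:
Op 1: add NA@98 -> ring=[98:NA]
Op 2: route key 52: smallest pos >= 52 is 98 -> NA
Op 3: route key 75: smallest pos >= 75 is 98 -> NA
Op 4: add NB@99 -> ring=[98:NA,99:NB]
Op 5: route key 1: smallest pos >= 1 is 98 -> NA
Op 6: route key 19: smallest pos >= 19 is 98 -> NA
Final route key 84: smallest pos >= 84 is 98 -> NA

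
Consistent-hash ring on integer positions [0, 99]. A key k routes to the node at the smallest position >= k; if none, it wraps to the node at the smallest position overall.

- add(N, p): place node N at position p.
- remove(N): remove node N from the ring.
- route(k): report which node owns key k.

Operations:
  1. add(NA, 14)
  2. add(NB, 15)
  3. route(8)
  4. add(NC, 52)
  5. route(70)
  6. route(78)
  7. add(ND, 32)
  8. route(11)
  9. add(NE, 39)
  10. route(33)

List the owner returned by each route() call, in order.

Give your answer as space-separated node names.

Answer: NA NA NA NA NE

Derivation:
Op 1: add NA@14 -> ring=[14:NA]
Op 2: add NB@15 -> ring=[14:NA,15:NB]
Op 3: route key 8: smallest pos >= 8 is 14 -> NA
Op 4: add NC@52 -> ring=[14:NA,15:NB,52:NC]
Op 5: route key 70: none >= 70, wrap to smallest pos 14 -> NA
Op 6: route key 78: none >= 78, wrap to smallest pos 14 -> NA
Op 7: add ND@32 -> ring=[14:NA,15:NB,32:ND,52:NC]
Op 8: route key 11: smallest pos >= 11 is 14 -> NA
Op 9: add NE@39 -> ring=[14:NA,15:NB,32:ND,39:NE,52:NC]
Op 10: route key 33: smallest pos >= 33 is 39 -> NE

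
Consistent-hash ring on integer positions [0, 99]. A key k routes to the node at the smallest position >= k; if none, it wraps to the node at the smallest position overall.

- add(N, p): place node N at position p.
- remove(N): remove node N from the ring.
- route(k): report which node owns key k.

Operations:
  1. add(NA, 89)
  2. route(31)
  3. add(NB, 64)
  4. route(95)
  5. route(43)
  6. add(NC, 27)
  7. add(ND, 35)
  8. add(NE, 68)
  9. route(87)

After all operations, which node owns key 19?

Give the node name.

Op 1: add NA@89 -> ring=[89:NA]
Op 2: route key 31: smallest pos >= 31 is 89 -> NA
Op 3: add NB@64 -> ring=[64:NB,89:NA]
Op 4: route key 95: none >= 95, wrap to smallest pos 64 -> NB
Op 5: route key 43: smallest pos >= 43 is 64 -> NB
Op 6: add NC@27 -> ring=[27:NC,64:NB,89:NA]
Op 7: add ND@35 -> ring=[27:NC,35:ND,64:NB,89:NA]
Op 8: add NE@68 -> ring=[27:NC,35:ND,64:NB,68:NE,89:NA]
Op 9: route key 87: smallest pos >= 87 is 89 -> NA
Final route key 19: smallest pos >= 19 is 27 -> NC

Answer: NC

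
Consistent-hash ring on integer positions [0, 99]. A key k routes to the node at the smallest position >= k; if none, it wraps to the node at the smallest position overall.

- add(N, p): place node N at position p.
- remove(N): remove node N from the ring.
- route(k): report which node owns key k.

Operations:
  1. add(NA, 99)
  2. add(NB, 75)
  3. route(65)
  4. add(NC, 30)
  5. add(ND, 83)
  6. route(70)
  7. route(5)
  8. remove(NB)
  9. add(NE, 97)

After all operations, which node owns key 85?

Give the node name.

Answer: NE

Derivation:
Op 1: add NA@99 -> ring=[99:NA]
Op 2: add NB@75 -> ring=[75:NB,99:NA]
Op 3: route key 65: smallest pos >= 65 is 75 -> NB
Op 4: add NC@30 -> ring=[30:NC,75:NB,99:NA]
Op 5: add ND@83 -> ring=[30:NC,75:NB,83:ND,99:NA]
Op 6: route key 70: smallest pos >= 70 is 75 -> NB
Op 7: route key 5: smallest pos >= 5 is 30 -> NC
Op 8: remove NB -> ring=[30:NC,83:ND,99:NA]
Op 9: add NE@97 -> ring=[30:NC,83:ND,97:NE,99:NA]
Final route key 85: smallest pos >= 85 is 97 -> NE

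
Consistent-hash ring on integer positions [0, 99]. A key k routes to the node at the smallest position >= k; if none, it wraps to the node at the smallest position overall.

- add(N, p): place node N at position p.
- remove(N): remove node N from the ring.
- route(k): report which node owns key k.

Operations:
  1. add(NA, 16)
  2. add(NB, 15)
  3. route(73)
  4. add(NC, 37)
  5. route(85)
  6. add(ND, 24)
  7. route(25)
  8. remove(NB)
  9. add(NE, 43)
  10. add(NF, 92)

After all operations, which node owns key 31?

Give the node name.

Answer: NC

Derivation:
Op 1: add NA@16 -> ring=[16:NA]
Op 2: add NB@15 -> ring=[15:NB,16:NA]
Op 3: route key 73: none >= 73, wrap to smallest pos 15 -> NB
Op 4: add NC@37 -> ring=[15:NB,16:NA,37:NC]
Op 5: route key 85: none >= 85, wrap to smallest pos 15 -> NB
Op 6: add ND@24 -> ring=[15:NB,16:NA,24:ND,37:NC]
Op 7: route key 25: smallest pos >= 25 is 37 -> NC
Op 8: remove NB -> ring=[16:NA,24:ND,37:NC]
Op 9: add NE@43 -> ring=[16:NA,24:ND,37:NC,43:NE]
Op 10: add NF@92 -> ring=[16:NA,24:ND,37:NC,43:NE,92:NF]
Final route key 31: smallest pos >= 31 is 37 -> NC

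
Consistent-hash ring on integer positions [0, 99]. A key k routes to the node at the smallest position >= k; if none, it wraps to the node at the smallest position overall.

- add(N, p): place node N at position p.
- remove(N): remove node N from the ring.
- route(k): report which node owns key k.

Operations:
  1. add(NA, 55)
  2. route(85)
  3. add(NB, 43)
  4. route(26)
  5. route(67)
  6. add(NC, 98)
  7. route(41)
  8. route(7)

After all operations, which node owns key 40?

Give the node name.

Answer: NB

Derivation:
Op 1: add NA@55 -> ring=[55:NA]
Op 2: route key 85: none >= 85, wrap to smallest pos 55 -> NA
Op 3: add NB@43 -> ring=[43:NB,55:NA]
Op 4: route key 26: smallest pos >= 26 is 43 -> NB
Op 5: route key 67: none >= 67, wrap to smallest pos 43 -> NB
Op 6: add NC@98 -> ring=[43:NB,55:NA,98:NC]
Op 7: route key 41: smallest pos >= 41 is 43 -> NB
Op 8: route key 7: smallest pos >= 7 is 43 -> NB
Final route key 40: smallest pos >= 40 is 43 -> NB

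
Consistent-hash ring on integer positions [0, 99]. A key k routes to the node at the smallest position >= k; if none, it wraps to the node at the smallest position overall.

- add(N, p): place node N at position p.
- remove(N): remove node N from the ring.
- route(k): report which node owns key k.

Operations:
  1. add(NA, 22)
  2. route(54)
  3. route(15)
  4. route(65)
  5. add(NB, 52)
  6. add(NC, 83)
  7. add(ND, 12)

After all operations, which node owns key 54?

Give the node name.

Op 1: add NA@22 -> ring=[22:NA]
Op 2: route key 54: none >= 54, wrap to smallest pos 22 -> NA
Op 3: route key 15: smallest pos >= 15 is 22 -> NA
Op 4: route key 65: none >= 65, wrap to smallest pos 22 -> NA
Op 5: add NB@52 -> ring=[22:NA,52:NB]
Op 6: add NC@83 -> ring=[22:NA,52:NB,83:NC]
Op 7: add ND@12 -> ring=[12:ND,22:NA,52:NB,83:NC]
Final route key 54: smallest pos >= 54 is 83 -> NC

Answer: NC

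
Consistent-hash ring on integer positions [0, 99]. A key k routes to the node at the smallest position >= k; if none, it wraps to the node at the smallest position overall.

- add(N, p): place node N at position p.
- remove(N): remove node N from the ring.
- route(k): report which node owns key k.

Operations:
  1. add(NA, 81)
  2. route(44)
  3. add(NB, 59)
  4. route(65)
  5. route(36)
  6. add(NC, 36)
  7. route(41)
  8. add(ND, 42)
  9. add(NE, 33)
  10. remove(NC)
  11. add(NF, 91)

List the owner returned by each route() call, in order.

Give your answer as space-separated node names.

Op 1: add NA@81 -> ring=[81:NA]
Op 2: route key 44: smallest pos >= 44 is 81 -> NA
Op 3: add NB@59 -> ring=[59:NB,81:NA]
Op 4: route key 65: smallest pos >= 65 is 81 -> NA
Op 5: route key 36: smallest pos >= 36 is 59 -> NB
Op 6: add NC@36 -> ring=[36:NC,59:NB,81:NA]
Op 7: route key 41: smallest pos >= 41 is 59 -> NB
Op 8: add ND@42 -> ring=[36:NC,42:ND,59:NB,81:NA]
Op 9: add NE@33 -> ring=[33:NE,36:NC,42:ND,59:NB,81:NA]
Op 10: remove NC -> ring=[33:NE,42:ND,59:NB,81:NA]
Op 11: add NF@91 -> ring=[33:NE,42:ND,59:NB,81:NA,91:NF]

Answer: NA NA NB NB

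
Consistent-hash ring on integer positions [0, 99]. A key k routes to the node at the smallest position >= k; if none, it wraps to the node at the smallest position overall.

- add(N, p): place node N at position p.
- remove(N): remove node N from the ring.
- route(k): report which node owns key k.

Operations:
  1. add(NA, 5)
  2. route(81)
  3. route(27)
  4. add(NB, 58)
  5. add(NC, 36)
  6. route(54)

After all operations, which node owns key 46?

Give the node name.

Answer: NB

Derivation:
Op 1: add NA@5 -> ring=[5:NA]
Op 2: route key 81: none >= 81, wrap to smallest pos 5 -> NA
Op 3: route key 27: none >= 27, wrap to smallest pos 5 -> NA
Op 4: add NB@58 -> ring=[5:NA,58:NB]
Op 5: add NC@36 -> ring=[5:NA,36:NC,58:NB]
Op 6: route key 54: smallest pos >= 54 is 58 -> NB
Final route key 46: smallest pos >= 46 is 58 -> NB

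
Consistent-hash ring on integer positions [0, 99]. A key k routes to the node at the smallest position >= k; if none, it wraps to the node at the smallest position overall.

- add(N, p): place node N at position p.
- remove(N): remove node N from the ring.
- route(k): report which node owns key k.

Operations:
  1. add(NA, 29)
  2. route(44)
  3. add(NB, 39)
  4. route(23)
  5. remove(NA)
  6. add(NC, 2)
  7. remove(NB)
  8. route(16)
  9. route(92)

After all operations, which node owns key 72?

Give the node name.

Op 1: add NA@29 -> ring=[29:NA]
Op 2: route key 44: none >= 44, wrap to smallest pos 29 -> NA
Op 3: add NB@39 -> ring=[29:NA,39:NB]
Op 4: route key 23: smallest pos >= 23 is 29 -> NA
Op 5: remove NA -> ring=[39:NB]
Op 6: add NC@2 -> ring=[2:NC,39:NB]
Op 7: remove NB -> ring=[2:NC]
Op 8: route key 16: none >= 16, wrap to smallest pos 2 -> NC
Op 9: route key 92: none >= 92, wrap to smallest pos 2 -> NC
Final route key 72: none >= 72, wrap to smallest pos 2 -> NC

Answer: NC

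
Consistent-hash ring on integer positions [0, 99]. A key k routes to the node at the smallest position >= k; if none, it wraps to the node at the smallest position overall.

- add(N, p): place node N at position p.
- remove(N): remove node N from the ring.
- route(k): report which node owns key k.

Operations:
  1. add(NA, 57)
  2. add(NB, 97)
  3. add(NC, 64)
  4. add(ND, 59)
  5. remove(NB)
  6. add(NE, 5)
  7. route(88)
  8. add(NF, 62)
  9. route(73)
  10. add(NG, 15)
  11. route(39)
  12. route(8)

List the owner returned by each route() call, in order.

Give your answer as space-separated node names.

Op 1: add NA@57 -> ring=[57:NA]
Op 2: add NB@97 -> ring=[57:NA,97:NB]
Op 3: add NC@64 -> ring=[57:NA,64:NC,97:NB]
Op 4: add ND@59 -> ring=[57:NA,59:ND,64:NC,97:NB]
Op 5: remove NB -> ring=[57:NA,59:ND,64:NC]
Op 6: add NE@5 -> ring=[5:NE,57:NA,59:ND,64:NC]
Op 7: route key 88: none >= 88, wrap to smallest pos 5 -> NE
Op 8: add NF@62 -> ring=[5:NE,57:NA,59:ND,62:NF,64:NC]
Op 9: route key 73: none >= 73, wrap to smallest pos 5 -> NE
Op 10: add NG@15 -> ring=[5:NE,15:NG,57:NA,59:ND,62:NF,64:NC]
Op 11: route key 39: smallest pos >= 39 is 57 -> NA
Op 12: route key 8: smallest pos >= 8 is 15 -> NG

Answer: NE NE NA NG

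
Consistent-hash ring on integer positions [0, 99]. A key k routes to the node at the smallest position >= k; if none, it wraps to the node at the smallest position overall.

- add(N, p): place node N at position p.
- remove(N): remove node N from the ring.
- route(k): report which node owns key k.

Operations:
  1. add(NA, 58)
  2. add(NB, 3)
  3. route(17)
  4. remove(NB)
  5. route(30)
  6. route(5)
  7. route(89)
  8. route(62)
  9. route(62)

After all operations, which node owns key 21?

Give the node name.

Answer: NA

Derivation:
Op 1: add NA@58 -> ring=[58:NA]
Op 2: add NB@3 -> ring=[3:NB,58:NA]
Op 3: route key 17: smallest pos >= 17 is 58 -> NA
Op 4: remove NB -> ring=[58:NA]
Op 5: route key 30: smallest pos >= 30 is 58 -> NA
Op 6: route key 5: smallest pos >= 5 is 58 -> NA
Op 7: route key 89: none >= 89, wrap to smallest pos 58 -> NA
Op 8: route key 62: none >= 62, wrap to smallest pos 58 -> NA
Op 9: route key 62: none >= 62, wrap to smallest pos 58 -> NA
Final route key 21: smallest pos >= 21 is 58 -> NA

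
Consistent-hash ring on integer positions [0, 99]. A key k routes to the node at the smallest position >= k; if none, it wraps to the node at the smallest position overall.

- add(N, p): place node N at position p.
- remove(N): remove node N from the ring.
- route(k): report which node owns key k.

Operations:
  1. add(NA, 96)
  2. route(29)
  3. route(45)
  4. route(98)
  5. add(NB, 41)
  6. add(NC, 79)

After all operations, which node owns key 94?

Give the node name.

Answer: NA

Derivation:
Op 1: add NA@96 -> ring=[96:NA]
Op 2: route key 29: smallest pos >= 29 is 96 -> NA
Op 3: route key 45: smallest pos >= 45 is 96 -> NA
Op 4: route key 98: none >= 98, wrap to smallest pos 96 -> NA
Op 5: add NB@41 -> ring=[41:NB,96:NA]
Op 6: add NC@79 -> ring=[41:NB,79:NC,96:NA]
Final route key 94: smallest pos >= 94 is 96 -> NA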